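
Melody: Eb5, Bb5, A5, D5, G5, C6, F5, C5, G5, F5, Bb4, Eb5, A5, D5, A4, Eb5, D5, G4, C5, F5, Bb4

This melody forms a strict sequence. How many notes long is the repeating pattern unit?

There are 21 notes; a 7-note unit gives 3 cells:
Eb5 Bb5 A5 D5 G5 C6 F5 | C5 G5 F5 Bb4 Eb5 A5 D5 | A4 Eb5 D5 G4 C5 F5 Bb4
That's a consistent down a 3rd shift per cell, and no other grouping gives one.

7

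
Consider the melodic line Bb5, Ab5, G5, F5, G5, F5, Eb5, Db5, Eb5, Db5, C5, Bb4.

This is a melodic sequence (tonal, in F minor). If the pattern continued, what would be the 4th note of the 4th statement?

G4

The unit is 4 notes. Position-4 pitches of the 3 shown cells: F5, Db5, Bb4.
Each moves down a 3rd; the next is G4.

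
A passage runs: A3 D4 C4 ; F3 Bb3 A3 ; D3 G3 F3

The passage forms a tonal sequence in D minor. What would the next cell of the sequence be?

The 3-note cells begin on A3, F3, D3 — each down a 3rd from the last.
From Bb2 the diatonic shape gives Bb2 E3 D3.

Bb2 E3 D3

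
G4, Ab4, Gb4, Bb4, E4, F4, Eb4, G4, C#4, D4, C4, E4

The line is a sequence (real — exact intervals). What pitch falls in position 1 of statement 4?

A#3

Grouping in 4s, the 1st note of each cell is G4, E4, C#4.
Each moves down a 3rd; the next is A#3.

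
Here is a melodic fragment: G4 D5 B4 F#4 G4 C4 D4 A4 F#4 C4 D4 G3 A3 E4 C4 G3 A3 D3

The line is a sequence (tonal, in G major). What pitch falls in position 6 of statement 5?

Grouping in 6s, the 6th note of each cell is C4, G3, D3.
Carrying that down a 4th forward: A2 → E2.

E2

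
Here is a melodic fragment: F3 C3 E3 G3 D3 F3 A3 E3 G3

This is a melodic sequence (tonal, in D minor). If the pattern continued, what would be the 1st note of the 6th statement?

Grouping in 3s, the 1st note of each cell is F3, G3, A3.
Each moves up a 2nd. Continuing: Bb3 → C4 → D4.

D4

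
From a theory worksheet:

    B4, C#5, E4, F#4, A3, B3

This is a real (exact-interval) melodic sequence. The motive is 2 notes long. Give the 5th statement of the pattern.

G2 A2

Unit = 2 notes; the statements start on B4, E4, A3, moving down a 5th each time.
Continuing the starts: D3 → G2.
Statement 5 starts on G2 and keeps the same exact contour: G2 A2.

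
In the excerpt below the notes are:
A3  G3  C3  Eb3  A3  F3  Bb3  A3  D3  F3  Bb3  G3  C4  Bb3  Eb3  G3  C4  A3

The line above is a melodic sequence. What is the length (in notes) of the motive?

Try groups of 6 (3 cells in 18 notes):
A3 G3 C3 Eb3 A3 F3 | Bb3 A3 D3 F3 Bb3 G3 | C4 Bb3 Eb3 G3 C4 A3
That's a consistent up a 2nd shift per cell, and no other grouping gives one.

6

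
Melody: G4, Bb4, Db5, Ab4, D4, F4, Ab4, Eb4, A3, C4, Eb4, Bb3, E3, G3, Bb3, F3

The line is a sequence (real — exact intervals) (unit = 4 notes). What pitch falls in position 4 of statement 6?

With 4-note cells, note 4 of each statement runs Ab4, Eb4, Bb3, F3.
Extending down a 4th: C3 → G2.

G2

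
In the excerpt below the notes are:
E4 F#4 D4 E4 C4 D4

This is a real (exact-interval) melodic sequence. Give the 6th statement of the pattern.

Taking 2-note groups, the heads are E4, D4, C4: the pattern moves down a 2nd.
Carrying on: Bb3 → Ab3 → Gb3.
From Gb3 the exact shape gives Gb3 Ab3.

Gb3 Ab3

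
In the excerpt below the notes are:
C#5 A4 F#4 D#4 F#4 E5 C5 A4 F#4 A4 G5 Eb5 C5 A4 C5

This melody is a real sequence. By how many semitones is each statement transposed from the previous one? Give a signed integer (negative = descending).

Unit = 5 notes; the statements start on C#5, E5, G5, moving up a 3rd each time.
C#5 to E5 spans +3 semitones.

3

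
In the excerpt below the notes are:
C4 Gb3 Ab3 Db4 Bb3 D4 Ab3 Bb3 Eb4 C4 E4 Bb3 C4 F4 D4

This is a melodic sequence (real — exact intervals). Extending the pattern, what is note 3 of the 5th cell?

E4

The unit is 5 notes. Position-3 pitches of the 3 shown cells: Ab3, Bb3, C4.
Each moves up a 2nd. Continuing: D4 → E4.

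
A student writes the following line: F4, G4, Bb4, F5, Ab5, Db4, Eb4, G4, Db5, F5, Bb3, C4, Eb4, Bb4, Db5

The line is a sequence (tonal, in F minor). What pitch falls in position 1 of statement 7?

With 5-note cells, note 1 of each statement runs F4, Db4, Bb3.
Each moves down a 3rd. Continuing: G3 → Eb3 → C3 → Ab2.

Ab2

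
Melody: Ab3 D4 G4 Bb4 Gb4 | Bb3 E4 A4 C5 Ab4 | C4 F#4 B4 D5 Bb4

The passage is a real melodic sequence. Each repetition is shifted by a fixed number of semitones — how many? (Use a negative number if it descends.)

The 5-note cells begin on Ab3, Bb3, C4 — each up a 2nd from the last.
Ab3→Bb3 is 58 − 56 = 2 semitones.

2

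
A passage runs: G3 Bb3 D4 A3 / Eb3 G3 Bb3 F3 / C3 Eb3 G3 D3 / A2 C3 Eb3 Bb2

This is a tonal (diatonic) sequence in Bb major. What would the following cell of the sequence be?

Unit = 4 notes; the statements start on G3, Eb3, C3, A2, moving down a 3rd each time.
Statement 5 starts on F2 and keeps the same diatonic contour: F2 A2 C3 G2.

F2 A2 C3 G2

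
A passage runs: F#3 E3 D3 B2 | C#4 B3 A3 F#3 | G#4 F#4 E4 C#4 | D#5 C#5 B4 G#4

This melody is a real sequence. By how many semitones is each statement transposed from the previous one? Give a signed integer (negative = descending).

7

Unit = 4 notes; the statements start on F#3, C#4, G#4, D#5, moving up a 5th each time.
F#3 to C#4 spans +7 semitones.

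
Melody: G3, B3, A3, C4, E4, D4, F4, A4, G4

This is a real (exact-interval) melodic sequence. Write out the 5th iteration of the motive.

Eb5 G5 F5

With a 3-note motive the entries are G3, C4, F4, each up a 4th from the previous.
Continuing the starts: Bb4 → Eb5.
From Eb5 the exact shape gives Eb5 G5 F5.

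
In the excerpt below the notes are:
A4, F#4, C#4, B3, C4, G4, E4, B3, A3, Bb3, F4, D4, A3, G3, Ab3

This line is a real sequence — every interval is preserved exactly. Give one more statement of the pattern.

Eb4 C4 G3 F3 Gb3

The 5-note cells begin on A4, G4, F4 — each down a 2nd from the last.
From Eb4 the exact shape gives Eb4 C4 G3 F3 Gb3.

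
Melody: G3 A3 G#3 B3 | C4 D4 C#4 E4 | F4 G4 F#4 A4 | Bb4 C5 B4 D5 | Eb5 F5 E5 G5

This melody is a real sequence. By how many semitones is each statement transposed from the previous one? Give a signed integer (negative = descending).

5

The 4-note cells begin on G3, C4, F4, Bb4, Eb5 — each up a 4th from the last.
G3→C4 is 60 − 55 = 5 semitones.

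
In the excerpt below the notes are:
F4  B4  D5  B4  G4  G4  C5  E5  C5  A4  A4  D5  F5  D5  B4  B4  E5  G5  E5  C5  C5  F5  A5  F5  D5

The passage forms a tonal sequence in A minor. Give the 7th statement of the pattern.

Taking 5-note groups, the heads are F4, G4, A4, B4, C5: the pattern moves up a 2nd.
Extending up a 2nd: D5 → E5.
Statement 7 starts on E5 and keeps the same diatonic contour: E5 A5 C6 A5 F5.

E5 A5 C6 A5 F5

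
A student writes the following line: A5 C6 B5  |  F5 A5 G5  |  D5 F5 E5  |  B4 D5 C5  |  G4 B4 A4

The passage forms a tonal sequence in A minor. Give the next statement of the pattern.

With a 3-note motive the entries are A5, F5, D5, B4, G4, each down a 3rd from the previous.
Statement 6 starts on E4 and keeps the same diatonic contour: E4 G4 F4.

E4 G4 F4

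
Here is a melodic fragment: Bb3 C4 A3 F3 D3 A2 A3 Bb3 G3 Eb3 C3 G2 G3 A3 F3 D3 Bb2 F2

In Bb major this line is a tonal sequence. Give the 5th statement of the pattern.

Eb3 F3 D3 Bb2 G2 D2

Taking 6-note groups, the heads are Bb3, A3, G3: the pattern moves down a 2nd.
Carrying on: F3 → Eb3.
Statement 5 starts on Eb3 and keeps the same diatonic contour: Eb3 F3 D3 Bb2 G2 D2.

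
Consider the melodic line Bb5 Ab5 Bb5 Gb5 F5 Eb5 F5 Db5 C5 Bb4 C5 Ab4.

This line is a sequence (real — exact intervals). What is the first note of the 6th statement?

Unit = 4 notes; the statements start on Bb5, F5, C5, moving down a 4th each time.
Continuing: G4 → D4 → A3. Statement 6 starts on A3.

A3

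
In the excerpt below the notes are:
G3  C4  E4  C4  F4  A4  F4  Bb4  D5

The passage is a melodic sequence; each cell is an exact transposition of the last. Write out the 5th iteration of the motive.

The 3-note cells begin on G3, C4, F4 — each up a 4th from the last.
Extending up a 4th: Bb4 → Eb5.
So cell 5 is Eb5 Ab5 C6.

Eb5 Ab5 C6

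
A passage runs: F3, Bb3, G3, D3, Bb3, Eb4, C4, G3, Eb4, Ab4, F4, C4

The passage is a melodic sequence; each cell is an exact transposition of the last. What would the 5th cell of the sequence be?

Taking 4-note groups, the heads are F3, Bb3, Eb4: the pattern moves up a 4th.
Carrying on: Ab4 → Db5.
So cell 5 is Db5 Gb5 Eb5 Bb4.

Db5 Gb5 Eb5 Bb4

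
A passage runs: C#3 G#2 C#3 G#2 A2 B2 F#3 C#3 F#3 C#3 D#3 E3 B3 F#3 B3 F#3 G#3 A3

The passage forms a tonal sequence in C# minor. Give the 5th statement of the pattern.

Taking 6-note groups, the heads are C#3, F#3, B3: the pattern moves up a 4th.
Carrying on: E4 → A4.
So cell 5 is A4 E4 A4 E4 F#4 G#4.

A4 E4 A4 E4 F#4 G#4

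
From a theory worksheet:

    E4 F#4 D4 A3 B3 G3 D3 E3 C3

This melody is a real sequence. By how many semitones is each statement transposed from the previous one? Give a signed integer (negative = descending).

Taking 3-note groups, the heads are E4, A3, D3: the pattern moves down a 5th.
Counting half-steps from E4 to A3: -7.

-7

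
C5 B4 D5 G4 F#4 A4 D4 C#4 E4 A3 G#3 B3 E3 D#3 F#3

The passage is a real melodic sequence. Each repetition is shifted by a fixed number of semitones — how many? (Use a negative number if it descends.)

Unit = 3 notes; the statements start on C5, G4, D4, A3, E3, moving down a 4th each time.
C5→G4 is 67 − 72 = -5 semitones.

-5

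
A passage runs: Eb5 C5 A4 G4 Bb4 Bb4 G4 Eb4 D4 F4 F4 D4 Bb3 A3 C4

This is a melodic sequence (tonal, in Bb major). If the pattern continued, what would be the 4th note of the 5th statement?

Bb2

The unit is 5 notes. Position-4 pitches of the 3 shown cells: G4, D4, A3.
Each moves down a 4th. Continuing: Eb3 → Bb2.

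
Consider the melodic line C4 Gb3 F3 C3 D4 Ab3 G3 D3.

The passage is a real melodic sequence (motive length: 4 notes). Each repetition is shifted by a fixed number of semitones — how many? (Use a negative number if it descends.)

2

The 4-note cells begin on C4, D4 — each up a 2nd from the last.
C4 to D4 spans +2 semitones.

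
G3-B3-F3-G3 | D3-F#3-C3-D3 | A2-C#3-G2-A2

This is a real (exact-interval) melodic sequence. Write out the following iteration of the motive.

Unit = 4 notes; the statements start on G3, D3, A2, moving down a 4th each time.
Statement 4 starts on E2 and keeps the same exact contour: E2 G#2 D2 E2.

E2 G#2 D2 E2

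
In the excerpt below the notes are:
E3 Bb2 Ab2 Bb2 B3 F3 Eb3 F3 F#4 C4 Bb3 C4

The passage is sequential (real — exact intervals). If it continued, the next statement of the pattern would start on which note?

Taking 4-note groups, the heads are E3, B3, F#4: the pattern moves up a 5th.
One more step up a 5th gives C#5.

C#5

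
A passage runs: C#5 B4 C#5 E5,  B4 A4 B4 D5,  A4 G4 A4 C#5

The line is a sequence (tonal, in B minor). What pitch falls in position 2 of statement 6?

The unit is 4 notes. Position-2 pitches of the 3 shown cells: B4, A4, G4.
Extending down a 2nd: F#4 → E4 → D4.

D4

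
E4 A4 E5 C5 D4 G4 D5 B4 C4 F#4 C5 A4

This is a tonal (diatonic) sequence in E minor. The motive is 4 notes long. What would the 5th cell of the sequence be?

Unit = 4 notes; the statements start on E4, D4, C4, moving down a 2nd each time.
Continuing the starts: B3 → A3.
Statement 5 starts on A3 and keeps the same diatonic contour: A3 D4 A4 F#4.

A3 D4 A4 F#4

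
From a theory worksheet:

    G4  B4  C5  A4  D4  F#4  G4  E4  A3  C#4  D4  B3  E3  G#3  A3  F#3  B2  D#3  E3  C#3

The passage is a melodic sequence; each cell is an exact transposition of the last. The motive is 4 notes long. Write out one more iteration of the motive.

F#2 A#2 B2 G#2

Taking 4-note groups, the heads are G4, D4, A3, E3, B2: the pattern moves down a 4th.
So cell 6 is F#2 A#2 B2 G#2.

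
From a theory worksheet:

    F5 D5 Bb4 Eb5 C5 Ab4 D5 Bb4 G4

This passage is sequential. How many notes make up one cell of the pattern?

Try groups of 3 (3 cells in 9 notes):
F5 D5 Bb4 | Eb5 C5 Ab4 | D5 Bb4 G4
Each cell is the previous one down a 2nd — so the unit is 3 notes.

3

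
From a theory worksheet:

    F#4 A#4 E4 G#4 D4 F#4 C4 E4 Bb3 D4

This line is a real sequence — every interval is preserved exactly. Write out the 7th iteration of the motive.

Gb3 Bb3

With a 2-note motive the entries are F#4, E4, D4, C4, Bb3, each down a 2nd from the previous.
Extending down a 2nd: Ab3 → Gb3.
So cell 7 is Gb3 Bb3.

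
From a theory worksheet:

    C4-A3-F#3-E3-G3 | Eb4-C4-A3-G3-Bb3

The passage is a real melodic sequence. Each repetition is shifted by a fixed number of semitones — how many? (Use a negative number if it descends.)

Taking 5-note groups, the heads are C4, Eb4: the pattern moves up a 3rd.
C4→Eb4 is 63 − 60 = 3 semitones.

3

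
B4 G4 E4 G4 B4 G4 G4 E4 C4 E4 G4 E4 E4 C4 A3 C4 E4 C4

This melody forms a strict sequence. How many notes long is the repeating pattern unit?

18 notes total. Splitting into 3 groups of 6:
B4 G4 E4 G4 B4 G4 | G4 E4 C4 E4 G4 E4 | E4 C4 A3 C4 E4 C4
That's a consistent down a 3rd shift per cell, and no other grouping gives one.

6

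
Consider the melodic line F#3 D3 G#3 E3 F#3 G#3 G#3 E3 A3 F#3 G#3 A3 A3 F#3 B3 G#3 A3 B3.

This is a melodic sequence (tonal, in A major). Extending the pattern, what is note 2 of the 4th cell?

G#3

Grouping in 6s, the 2nd note of each cell is D3, E3, F#3.
One more up a 2nd gives G#3.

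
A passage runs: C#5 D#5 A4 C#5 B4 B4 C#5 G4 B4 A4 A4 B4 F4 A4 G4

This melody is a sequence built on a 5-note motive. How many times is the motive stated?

3

15 notes in groups of 5 gives 15/5 = 3 statements.
Starts: C#5, B4, A4 — each down a 2nd.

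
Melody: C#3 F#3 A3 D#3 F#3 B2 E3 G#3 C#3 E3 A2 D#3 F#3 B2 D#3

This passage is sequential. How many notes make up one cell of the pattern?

5

There are 15 notes; a 5-note unit gives 3 cells:
C#3 F#3 A3 D#3 F#3 | B2 E3 G#3 C#3 E3 | A2 D#3 F#3 B2 D#3
That's a consistent down a 2nd shift per cell, and no other grouping gives one.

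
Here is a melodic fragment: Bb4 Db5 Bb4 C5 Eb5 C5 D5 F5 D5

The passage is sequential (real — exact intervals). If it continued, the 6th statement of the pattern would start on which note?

G#5

The 3-note cells begin on Bb4, C5, D5 — each up a 2nd from the last.
Extending the heads up a 2nd: E5 → F#5 → G#5.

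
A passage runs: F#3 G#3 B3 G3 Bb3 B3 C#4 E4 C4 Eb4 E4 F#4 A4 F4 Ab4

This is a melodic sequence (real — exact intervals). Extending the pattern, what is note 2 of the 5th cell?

E5

The unit is 5 notes. Position-2 pitches of the 3 shown cells: G#3, C#4, F#4.
Each moves up a 4th. Continuing: B4 → E5.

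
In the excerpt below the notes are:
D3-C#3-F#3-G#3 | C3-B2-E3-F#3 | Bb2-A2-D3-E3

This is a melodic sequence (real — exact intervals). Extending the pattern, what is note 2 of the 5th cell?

With 4-note cells, note 2 of each statement runs C#3, B2, A2.
Each moves down a 2nd. Continuing: G2 → F2.

F2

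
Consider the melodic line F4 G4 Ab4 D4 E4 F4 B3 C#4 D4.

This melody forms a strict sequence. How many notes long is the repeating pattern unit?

3

9 notes total. Splitting into 3 groups of 3:
F4 G4 Ab4 | D4 E4 F4 | B3 C#4 D4
Each cell is the previous one down a 3rd — so the unit is 3 notes.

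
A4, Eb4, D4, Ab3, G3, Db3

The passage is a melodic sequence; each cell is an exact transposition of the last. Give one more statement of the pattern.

The 2-note cells begin on A4, D4, G3 — each down a 5th from the last.
So cell 4 is C3 Gb2.

C3 Gb2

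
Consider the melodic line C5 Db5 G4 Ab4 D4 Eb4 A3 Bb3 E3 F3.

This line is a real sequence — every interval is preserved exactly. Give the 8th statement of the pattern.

C#2 D2

Unit = 2 notes; the statements start on C5, G4, D4, A3, E3, moving down a 4th each time.
Carrying on: B2 → F#2 → C#2.
Statement 8 starts on C#2 and keeps the same exact contour: C#2 D2.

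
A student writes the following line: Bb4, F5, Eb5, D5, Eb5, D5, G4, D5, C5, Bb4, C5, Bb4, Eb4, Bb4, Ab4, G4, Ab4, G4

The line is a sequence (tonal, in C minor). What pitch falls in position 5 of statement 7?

G3

The unit is 6 notes. Position-5 pitches of the 3 shown cells: Eb5, C5, Ab4.
Each moves down a 3rd. Continuing: F4 → D4 → Bb3 → G3.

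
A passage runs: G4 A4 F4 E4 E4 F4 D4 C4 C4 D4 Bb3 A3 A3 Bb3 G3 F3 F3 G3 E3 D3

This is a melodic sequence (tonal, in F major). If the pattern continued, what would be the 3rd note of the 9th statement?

With 4-note cells, note 3 of each statement runs F4, D4, Bb3, G3, E3.
Carrying that down a 3rd forward: C3 → A2 → F2 → D2.

D2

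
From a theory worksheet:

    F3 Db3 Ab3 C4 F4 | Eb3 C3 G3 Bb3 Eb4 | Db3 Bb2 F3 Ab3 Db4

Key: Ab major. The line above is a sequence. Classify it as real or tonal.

tonal

Every note is diatonic to Ab major.
Cell 1 has -4 semitones from note 1 to 2, but cell 2 has -3 — the interval quality changes while the contour stays the same, which is the hallmark of a tonal sequence.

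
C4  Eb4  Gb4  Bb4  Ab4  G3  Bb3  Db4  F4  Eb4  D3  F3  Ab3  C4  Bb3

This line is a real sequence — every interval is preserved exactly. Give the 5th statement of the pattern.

With a 5-note motive the entries are C4, G3, D3, each down a 4th from the previous.
Extending down a 4th: A2 → E2.
From E2 the exact shape gives E2 G2 Bb2 D3 C3.

E2 G2 Bb2 D3 C3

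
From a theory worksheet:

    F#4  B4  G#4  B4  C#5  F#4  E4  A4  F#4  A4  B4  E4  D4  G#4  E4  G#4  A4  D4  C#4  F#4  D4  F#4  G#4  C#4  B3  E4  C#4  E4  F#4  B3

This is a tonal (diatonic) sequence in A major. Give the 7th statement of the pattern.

G#3 C#4 A3 C#4 D4 G#3

With a 6-note motive the entries are F#4, E4, D4, C#4, B3, each down a 2nd from the previous.
Carrying on: A3 → G#3.
From G#3 the diatonic shape gives G#3 C#4 A3 C#4 D4 G#3.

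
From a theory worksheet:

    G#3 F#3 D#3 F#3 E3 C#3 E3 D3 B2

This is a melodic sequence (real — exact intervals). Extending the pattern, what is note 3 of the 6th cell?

Grouping in 3s, the 3rd note of each cell is D#3, C#3, B2.
Extending down a 2nd: A2 → G2 → F2.

F2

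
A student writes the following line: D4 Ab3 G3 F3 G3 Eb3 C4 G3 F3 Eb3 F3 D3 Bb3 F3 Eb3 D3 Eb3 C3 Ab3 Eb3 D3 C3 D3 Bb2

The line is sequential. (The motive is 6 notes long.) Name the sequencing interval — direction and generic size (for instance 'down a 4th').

down a 2nd

With a 6-note motive the entries are D4, C4, Bb3, Ab3, each down a 2nd from the previous.
D4 to C4 is down a 2nd.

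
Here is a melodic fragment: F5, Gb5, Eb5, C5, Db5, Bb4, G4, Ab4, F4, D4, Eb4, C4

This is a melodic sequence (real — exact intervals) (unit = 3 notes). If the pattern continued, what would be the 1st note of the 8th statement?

F#2

With 3-note cells, note 1 of each statement runs F5, C5, G4, D4.
Extending down a 4th: A3 → E3 → B2 → F#2.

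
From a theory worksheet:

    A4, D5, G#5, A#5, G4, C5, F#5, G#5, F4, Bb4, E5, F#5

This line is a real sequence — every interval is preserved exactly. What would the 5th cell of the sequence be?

With a 4-note motive the entries are A4, G4, F4, each down a 2nd from the previous.
Continuing the starts: Eb4 → Db4.
From Db4 the exact shape gives Db4 Gb4 C5 D5.

Db4 Gb4 C5 D5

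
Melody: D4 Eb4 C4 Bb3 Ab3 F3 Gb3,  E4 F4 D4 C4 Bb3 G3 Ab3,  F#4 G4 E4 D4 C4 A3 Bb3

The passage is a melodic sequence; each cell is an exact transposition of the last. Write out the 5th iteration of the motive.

A#4 B4 G#4 F#4 E4 C#4 D4

Unit = 7 notes; the statements start on D4, E4, F#4, moving up a 2nd each time.
Continuing the starts: G#4 → A#4.
So cell 5 is A#4 B4 G#4 F#4 E4 C#4 D4.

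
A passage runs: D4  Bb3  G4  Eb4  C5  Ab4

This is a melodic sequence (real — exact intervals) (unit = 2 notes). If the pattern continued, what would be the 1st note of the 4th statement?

F5

With 2-note cells, note 1 of each statement runs D4, G4, C5.
Each moves up a 4th; the next is F5.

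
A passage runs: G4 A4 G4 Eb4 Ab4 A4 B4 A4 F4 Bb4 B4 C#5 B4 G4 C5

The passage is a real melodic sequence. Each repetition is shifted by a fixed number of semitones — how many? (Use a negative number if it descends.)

2

The 5-note cells begin on G4, A4, B4 — each up a 2nd from the last.
G4→A4 is 69 − 67 = 2 semitones.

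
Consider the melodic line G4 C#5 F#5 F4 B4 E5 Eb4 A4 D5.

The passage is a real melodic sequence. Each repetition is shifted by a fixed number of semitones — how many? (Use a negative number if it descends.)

With a 3-note motive the entries are G4, F4, Eb4, each down a 2nd from the previous.
G4 to F4 spans -2 semitones.

-2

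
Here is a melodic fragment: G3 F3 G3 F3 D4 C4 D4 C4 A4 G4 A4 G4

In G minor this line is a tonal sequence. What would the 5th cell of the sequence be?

Unit = 4 notes; the statements start on G3, D4, A4, moving up a 5th each time.
Continuing the starts: Eb5 → Bb5.
So cell 5 is Bb5 A5 Bb5 A5.

Bb5 A5 Bb5 A5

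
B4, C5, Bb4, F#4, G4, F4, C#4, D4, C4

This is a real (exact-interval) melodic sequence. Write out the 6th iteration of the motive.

The 3-note cells begin on B4, F#4, C#4 — each down a 4th from the last.
Continuing the starts: G#3 → D#3 → A#2.
So cell 6 is A#2 B2 A2.

A#2 B2 A2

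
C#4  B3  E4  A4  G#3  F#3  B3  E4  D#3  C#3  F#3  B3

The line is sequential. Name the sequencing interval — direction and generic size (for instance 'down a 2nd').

down a 4th

Taking 4-note groups, the heads are C#4, G#3, D#3: the pattern moves down a 4th.
From C#4 to G#3: down a 4th.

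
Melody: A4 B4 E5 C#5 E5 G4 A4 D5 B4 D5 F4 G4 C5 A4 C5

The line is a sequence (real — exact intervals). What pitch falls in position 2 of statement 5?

With 5-note cells, note 2 of each statement runs B4, A4, G4.
Extending down a 2nd: F4 → Eb4.

Eb4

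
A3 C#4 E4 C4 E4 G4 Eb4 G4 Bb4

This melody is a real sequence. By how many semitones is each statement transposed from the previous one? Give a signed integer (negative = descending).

3

Unit = 3 notes; the statements start on A3, C4, Eb4, moving up a 3rd each time.
A3 to C4 spans +3 semitones.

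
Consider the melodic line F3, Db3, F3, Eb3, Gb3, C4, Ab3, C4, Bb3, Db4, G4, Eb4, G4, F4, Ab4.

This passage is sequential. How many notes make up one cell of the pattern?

5

15 notes total. Splitting into 3 groups of 5:
F3 Db3 F3 Eb3 Gb3 | C4 Ab3 C4 Bb3 Db4 | G4 Eb4 G4 F4 Ab4
That's a consistent up a 5th shift per cell, and no other grouping gives one.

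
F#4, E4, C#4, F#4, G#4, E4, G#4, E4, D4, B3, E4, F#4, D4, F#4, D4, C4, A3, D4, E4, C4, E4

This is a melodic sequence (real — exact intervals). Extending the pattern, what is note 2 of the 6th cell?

Grouping in 7s, the 2nd note of each cell is E4, D4, C4.
Each moves down a 2nd. Continuing: Bb3 → Ab3 → Gb3.

Gb3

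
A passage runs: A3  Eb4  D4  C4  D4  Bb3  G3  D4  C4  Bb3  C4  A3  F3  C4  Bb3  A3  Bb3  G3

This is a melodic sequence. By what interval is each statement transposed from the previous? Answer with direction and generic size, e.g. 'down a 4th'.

down a 2nd

With a 6-note motive the entries are A3, G3, F3, each down a 2nd from the previous.
From A3 to G3: down a 2nd.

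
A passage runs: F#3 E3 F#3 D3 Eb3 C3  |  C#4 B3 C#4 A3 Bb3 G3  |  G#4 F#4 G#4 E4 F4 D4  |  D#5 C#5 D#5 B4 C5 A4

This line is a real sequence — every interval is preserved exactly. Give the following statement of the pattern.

Taking 6-note groups, the heads are F#3, C#4, G#4, D#5: the pattern moves up a 5th.
Statement 5 starts on A#5 and keeps the same exact contour: A#5 G#5 A#5 F#5 G5 E5.

A#5 G#5 A#5 F#5 G5 E5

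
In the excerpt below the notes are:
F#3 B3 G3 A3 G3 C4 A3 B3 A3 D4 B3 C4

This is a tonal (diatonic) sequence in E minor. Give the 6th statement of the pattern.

D4 G4 E4 F#4

Taking 4-note groups, the heads are F#3, G3, A3: the pattern moves up a 2nd.
Continuing the starts: B3 → C4 → D4.
Statement 6 starts on D4 and keeps the same diatonic contour: D4 G4 E4 F#4.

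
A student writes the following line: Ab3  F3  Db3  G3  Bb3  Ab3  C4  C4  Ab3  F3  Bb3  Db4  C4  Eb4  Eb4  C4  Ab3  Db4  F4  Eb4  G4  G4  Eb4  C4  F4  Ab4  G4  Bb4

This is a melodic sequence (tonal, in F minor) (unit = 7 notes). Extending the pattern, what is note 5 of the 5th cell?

C5

Grouping in 7s, the 5th note of each cell is Bb3, Db4, F4, Ab4.
From Ab4, up a 3rd gives C5.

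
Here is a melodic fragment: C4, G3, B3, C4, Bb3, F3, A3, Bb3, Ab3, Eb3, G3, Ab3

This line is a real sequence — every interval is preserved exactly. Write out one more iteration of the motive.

Gb3 Db3 F3 Gb3

The 4-note cells begin on C4, Bb3, Ab3 — each down a 2nd from the last.
So cell 4 is Gb3 Db3 F3 Gb3.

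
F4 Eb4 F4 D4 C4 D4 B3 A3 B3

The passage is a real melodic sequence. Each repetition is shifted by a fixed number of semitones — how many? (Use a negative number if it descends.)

-3

Unit = 3 notes; the statements start on F4, D4, B3, moving down a 3rd each time.
F4→D4 is 62 − 65 = -3 semitones.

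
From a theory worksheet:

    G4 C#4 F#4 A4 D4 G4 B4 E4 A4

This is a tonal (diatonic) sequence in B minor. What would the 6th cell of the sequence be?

With a 3-note motive the entries are G4, A4, B4, each up a 2nd from the previous.
Carrying on: C#5 → D5 → E5.
So cell 6 is E5 A4 D5.

E5 A4 D5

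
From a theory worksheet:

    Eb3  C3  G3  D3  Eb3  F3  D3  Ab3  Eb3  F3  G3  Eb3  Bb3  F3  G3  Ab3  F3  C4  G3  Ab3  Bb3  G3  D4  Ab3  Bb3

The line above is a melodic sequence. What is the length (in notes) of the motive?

5

There are 25 notes; a 5-note unit gives 5 cells:
Eb3 C3 G3 D3 Eb3 | F3 D3 Ab3 Eb3 F3 | G3 Eb3 Bb3 F3 G3 | Ab3 F3 C4 G3 Ab3 | Bb3 G3 D4 Ab3 Bb3
Every group is a transposition up a 2nd of the one before; no shorter unit works.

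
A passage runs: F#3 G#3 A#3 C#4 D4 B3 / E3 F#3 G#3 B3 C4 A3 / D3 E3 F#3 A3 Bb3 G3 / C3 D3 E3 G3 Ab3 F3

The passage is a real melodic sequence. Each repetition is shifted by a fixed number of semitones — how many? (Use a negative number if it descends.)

-2

With a 6-note motive the entries are F#3, E3, D3, C3, each down a 2nd from the previous.
F#3 to E3 spans -2 semitones.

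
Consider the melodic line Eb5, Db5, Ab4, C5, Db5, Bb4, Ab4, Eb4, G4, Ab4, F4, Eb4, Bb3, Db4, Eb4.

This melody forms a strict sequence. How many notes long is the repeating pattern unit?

Try groups of 5 (3 cells in 15 notes):
Eb5 Db5 Ab4 C5 Db5 | Bb4 Ab4 Eb4 G4 Ab4 | F4 Eb4 Bb3 Db4 Eb4
That's a consistent down a 4th shift per cell, and no other grouping gives one.

5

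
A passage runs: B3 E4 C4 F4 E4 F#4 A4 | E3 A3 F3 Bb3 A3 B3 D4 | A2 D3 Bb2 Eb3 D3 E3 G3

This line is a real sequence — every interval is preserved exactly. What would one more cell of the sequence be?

D2 G2 Eb2 Ab2 G2 A2 C3

Taking 7-note groups, the heads are B3, E3, A2: the pattern moves down a 5th.
From D2 the exact shape gives D2 G2 Eb2 Ab2 G2 A2 C3.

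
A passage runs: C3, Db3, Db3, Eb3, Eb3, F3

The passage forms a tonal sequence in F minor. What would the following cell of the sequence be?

F3 G3

The 2-note cells begin on C3, Db3, Eb3 — each up a 2nd from the last.
So cell 4 is F3 G3.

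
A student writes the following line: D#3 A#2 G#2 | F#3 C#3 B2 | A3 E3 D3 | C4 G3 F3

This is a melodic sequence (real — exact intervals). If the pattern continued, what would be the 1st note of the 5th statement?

Eb4

With 3-note cells, note 1 of each statement runs D#3, F#3, A3, C4.
One more up a 3rd gives Eb4.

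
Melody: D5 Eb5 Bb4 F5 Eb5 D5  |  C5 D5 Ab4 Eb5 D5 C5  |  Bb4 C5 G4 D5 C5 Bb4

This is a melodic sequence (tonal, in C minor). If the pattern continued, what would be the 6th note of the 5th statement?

G4

Grouping in 6s, the 6th note of each cell is D5, C5, Bb4.
Each moves down a 2nd. Continuing: Ab4 → G4.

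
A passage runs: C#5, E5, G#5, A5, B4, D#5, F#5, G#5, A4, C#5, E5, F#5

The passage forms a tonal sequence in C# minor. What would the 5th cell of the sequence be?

F#4 A4 C#5 D#5

Taking 4-note groups, the heads are C#5, B4, A4: the pattern moves down a 2nd.
Continuing the starts: G#4 → F#4.
So cell 5 is F#4 A4 C#5 D#5.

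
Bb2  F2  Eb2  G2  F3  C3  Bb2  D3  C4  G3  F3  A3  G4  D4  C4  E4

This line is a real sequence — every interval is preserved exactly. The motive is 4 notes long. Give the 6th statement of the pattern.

A5 E5 D5 F#5

The 4-note cells begin on Bb2, F3, C4, G4 — each up a 5th from the last.
Continuing the starts: D5 → A5.
From A5 the exact shape gives A5 E5 D5 F#5.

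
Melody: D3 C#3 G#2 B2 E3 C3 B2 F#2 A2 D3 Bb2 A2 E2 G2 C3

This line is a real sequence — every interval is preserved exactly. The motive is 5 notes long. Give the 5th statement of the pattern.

Unit = 5 notes; the statements start on D3, C3, Bb2, moving down a 2nd each time.
Continuing the starts: Ab2 → Gb2.
Statement 5 starts on Gb2 and keeps the same exact contour: Gb2 F2 C2 Eb2 Ab2.

Gb2 F2 C2 Eb2 Ab2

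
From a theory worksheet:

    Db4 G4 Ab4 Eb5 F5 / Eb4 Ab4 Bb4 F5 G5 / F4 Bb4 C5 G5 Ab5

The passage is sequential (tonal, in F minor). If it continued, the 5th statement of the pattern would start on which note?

Unit = 5 notes; the statements start on Db4, Eb4, F4, moving up a 2nd each time.
Continuing: G4 → Ab4. Statement 5 starts on Ab4.

Ab4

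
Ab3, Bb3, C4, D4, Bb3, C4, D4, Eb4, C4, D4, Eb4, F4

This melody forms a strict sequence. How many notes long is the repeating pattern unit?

There are 12 notes; a 4-note unit gives 3 cells:
Ab3 Bb3 C4 D4 | Bb3 C4 D4 Eb4 | C4 D4 Eb4 F4
Every group is a transposition up a 2nd of the one before; no shorter unit works.

4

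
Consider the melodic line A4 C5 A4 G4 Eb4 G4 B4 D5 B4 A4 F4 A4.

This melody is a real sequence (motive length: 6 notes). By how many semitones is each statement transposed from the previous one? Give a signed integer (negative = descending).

2

Taking 6-note groups, the heads are A4, B4: the pattern moves up a 2nd.
A4 to B4 spans +2 semitones.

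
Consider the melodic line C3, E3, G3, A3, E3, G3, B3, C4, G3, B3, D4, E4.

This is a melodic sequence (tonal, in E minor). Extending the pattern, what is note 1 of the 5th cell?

D4

With 4-note cells, note 1 of each statement runs C3, E3, G3.
Each moves up a 3rd. Continuing: B3 → D4.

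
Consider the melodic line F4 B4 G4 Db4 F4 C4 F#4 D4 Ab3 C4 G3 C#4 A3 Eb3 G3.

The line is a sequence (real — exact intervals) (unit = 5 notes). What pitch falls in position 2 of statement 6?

A#2

Grouping in 5s, the 2nd note of each cell is B4, F#4, C#4.
Extending down a 4th: G#3 → D#3 → A#2.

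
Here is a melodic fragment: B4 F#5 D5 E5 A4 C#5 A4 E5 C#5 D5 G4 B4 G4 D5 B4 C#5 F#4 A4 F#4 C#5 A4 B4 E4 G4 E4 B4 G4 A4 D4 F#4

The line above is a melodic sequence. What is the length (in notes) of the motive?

6

Try groups of 6 (5 cells in 30 notes):
B4 F#5 D5 E5 A4 C#5 | A4 E5 C#5 D5 G4 B4 | G4 D5 B4 C#5 F#4 A4 | F#4 C#5 A4 B4 E4 G4 | E4 B4 G4 A4 D4 F#4
That's a consistent down a 2nd shift per cell, and no other grouping gives one.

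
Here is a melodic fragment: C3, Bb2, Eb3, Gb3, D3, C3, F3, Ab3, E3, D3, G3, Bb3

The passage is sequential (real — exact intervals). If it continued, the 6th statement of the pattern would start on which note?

With a 4-note motive the entries are C3, D3, E3, each up a 2nd from the previous.
Extending the heads up a 2nd: F#3 → G#3 → A#3.

A#3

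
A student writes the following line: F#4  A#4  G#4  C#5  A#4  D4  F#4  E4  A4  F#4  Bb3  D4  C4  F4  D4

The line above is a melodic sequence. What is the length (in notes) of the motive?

There are 15 notes; a 5-note unit gives 3 cells:
F#4 A#4 G#4 C#5 A#4 | D4 F#4 E4 A4 F#4 | Bb3 D4 C4 F4 D4
Every group is a transposition down a 3rd of the one before; no shorter unit works.

5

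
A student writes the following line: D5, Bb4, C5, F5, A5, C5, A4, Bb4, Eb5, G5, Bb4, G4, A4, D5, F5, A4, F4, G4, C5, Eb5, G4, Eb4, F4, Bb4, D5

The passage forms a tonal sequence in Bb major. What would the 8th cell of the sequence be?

The 5-note cells begin on D5, C5, Bb4, A4, G4 — each down a 2nd from the last.
Extending down a 2nd: F4 → Eb4 → D4.
So cell 8 is D4 Bb3 C4 F4 A4.

D4 Bb3 C4 F4 A4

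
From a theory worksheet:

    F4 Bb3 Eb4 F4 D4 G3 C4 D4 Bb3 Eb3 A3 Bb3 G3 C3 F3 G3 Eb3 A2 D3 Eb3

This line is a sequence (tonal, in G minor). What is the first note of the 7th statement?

A2

With a 4-note motive the entries are F4, D4, Bb3, G3, Eb3, each down a 3rd from the previous.
Continuing: C3 → A2. Statement 7 starts on A2.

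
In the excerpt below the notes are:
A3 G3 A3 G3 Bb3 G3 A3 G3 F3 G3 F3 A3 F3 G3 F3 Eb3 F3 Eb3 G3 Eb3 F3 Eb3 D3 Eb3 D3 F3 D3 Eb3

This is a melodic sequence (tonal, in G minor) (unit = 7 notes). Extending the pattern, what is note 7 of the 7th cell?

Bb2

Grouping in 7s, the 7th note of each cell is A3, G3, F3, Eb3.
Each moves down a 2nd. Continuing: D3 → C3 → Bb2.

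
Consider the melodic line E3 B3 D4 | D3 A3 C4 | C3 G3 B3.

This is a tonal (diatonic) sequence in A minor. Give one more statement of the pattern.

B2 F3 A3

Unit = 3 notes; the statements start on E3, D3, C3, moving down a 2nd each time.
From B2 the diatonic shape gives B2 F3 A3.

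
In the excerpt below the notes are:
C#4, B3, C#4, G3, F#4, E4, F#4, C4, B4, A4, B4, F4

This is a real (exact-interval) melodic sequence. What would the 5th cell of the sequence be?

Taking 4-note groups, the heads are C#4, F#4, B4: the pattern moves up a 4th.
Continuing the starts: E5 → A5.
Statement 5 starts on A5 and keeps the same exact contour: A5 G5 A5 Eb5.

A5 G5 A5 Eb5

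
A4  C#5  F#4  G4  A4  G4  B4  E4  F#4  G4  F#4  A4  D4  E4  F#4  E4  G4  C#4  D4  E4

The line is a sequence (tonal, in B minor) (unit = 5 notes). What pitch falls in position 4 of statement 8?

G3

The unit is 5 notes. Position-4 pitches of the 4 shown cells: G4, F#4, E4, D4.
Carrying that down a 2nd forward: C#4 → B3 → A3 → G3.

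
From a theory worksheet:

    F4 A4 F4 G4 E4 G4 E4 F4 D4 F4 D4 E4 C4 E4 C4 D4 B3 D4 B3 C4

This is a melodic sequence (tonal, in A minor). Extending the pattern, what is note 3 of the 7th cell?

The unit is 4 notes. Position-3 pitches of the 5 shown cells: F4, E4, D4, C4, B3.
Carrying that down a 2nd forward: A3 → G3.

G3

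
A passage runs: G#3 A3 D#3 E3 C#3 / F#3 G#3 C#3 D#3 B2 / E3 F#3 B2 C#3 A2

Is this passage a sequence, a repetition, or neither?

Each 5-note cell is the previous one transposed down a 2nd.

sequence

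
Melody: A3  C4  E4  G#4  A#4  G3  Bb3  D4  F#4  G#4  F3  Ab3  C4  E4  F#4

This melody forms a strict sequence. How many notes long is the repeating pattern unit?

Try groups of 5 (3 cells in 15 notes):
A3 C4 E4 G#4 A#4 | G3 Bb3 D4 F#4 G#4 | F3 Ab3 C4 E4 F#4
Every group is a transposition down a 2nd of the one before; no shorter unit works.

5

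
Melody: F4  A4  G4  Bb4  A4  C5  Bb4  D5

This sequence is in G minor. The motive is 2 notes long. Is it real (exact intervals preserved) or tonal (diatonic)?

tonal

Every note is diatonic to G minor.
Cell 1 has +4 semitones from note 1 to 2, but cell 2 has +3 — the interval quality changes while the contour stays the same, which is the hallmark of a tonal sequence.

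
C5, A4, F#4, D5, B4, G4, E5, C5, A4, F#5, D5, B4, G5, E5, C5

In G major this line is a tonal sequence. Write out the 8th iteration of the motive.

The 3-note cells begin on C5, D5, E5, F#5, G5 — each up a 2nd from the last.
Extending up a 2nd: A5 → B5 → C6.
So cell 8 is C6 A5 F#5.

C6 A5 F#5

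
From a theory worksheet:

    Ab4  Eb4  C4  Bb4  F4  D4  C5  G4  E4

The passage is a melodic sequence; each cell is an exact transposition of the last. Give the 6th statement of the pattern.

With a 3-note motive the entries are Ab4, Bb4, C5, each up a 2nd from the previous.
Continuing the starts: D5 → E5 → F#5.
Statement 6 starts on F#5 and keeps the same exact contour: F#5 C#5 A#4.

F#5 C#5 A#4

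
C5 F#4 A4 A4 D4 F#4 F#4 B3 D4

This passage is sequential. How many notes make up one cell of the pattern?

3

9 notes total. Splitting into 3 groups of 3:
C5 F#4 A4 | A4 D4 F#4 | F#4 B3 D4
That's a consistent down a 3rd shift per cell, and no other grouping gives one.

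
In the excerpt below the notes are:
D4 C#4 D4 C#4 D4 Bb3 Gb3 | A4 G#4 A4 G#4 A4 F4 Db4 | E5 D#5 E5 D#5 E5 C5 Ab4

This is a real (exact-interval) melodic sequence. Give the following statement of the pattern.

B5 A#5 B5 A#5 B5 G5 Eb5

The 7-note cells begin on D4, A4, E5 — each up a 5th from the last.
Statement 4 starts on B5 and keeps the same exact contour: B5 A#5 B5 A#5 B5 G5 Eb5.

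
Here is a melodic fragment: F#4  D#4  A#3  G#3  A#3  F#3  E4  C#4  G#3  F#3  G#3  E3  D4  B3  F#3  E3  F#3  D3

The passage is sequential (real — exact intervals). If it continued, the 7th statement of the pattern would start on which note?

Gb3

The 6-note cells begin on F#4, E4, D4 — each down a 2nd from the last.
Continuing: C4 → Bb3 → Ab3 → Gb3. Statement 7 starts on Gb3.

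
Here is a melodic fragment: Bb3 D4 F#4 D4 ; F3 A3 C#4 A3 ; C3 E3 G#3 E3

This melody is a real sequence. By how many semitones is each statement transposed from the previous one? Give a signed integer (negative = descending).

Unit = 4 notes; the statements start on Bb3, F3, C3, moving down a 4th each time.
Counting half-steps from Bb3 to F3: -5.

-5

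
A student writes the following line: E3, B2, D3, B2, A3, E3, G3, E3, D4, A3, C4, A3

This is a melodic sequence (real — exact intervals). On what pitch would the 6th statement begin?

With a 4-note motive the entries are E3, A3, D4, each up a 4th from the previous.
Extending the heads up a 4th: G4 → C5 → F5.

F5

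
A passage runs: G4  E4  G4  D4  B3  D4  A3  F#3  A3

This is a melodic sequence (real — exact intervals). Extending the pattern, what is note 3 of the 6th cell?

Grouping in 3s, the 3rd note of each cell is G4, D4, A3.
Each moves down a 4th. Continuing: E3 → B2 → F#2.

F#2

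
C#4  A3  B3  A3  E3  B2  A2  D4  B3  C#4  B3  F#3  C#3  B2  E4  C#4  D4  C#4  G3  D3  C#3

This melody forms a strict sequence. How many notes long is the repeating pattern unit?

7

Try groups of 7 (3 cells in 21 notes):
C#4 A3 B3 A3 E3 B2 A2 | D4 B3 C#4 B3 F#3 C#3 B2 | E4 C#4 D4 C#4 G3 D3 C#3
That's a consistent up a 2nd shift per cell, and no other grouping gives one.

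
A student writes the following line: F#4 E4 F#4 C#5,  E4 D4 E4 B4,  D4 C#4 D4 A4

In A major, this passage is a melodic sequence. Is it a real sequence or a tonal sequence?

Every note is diatonic to A major.
Cell 1 has -2 semitones from note 1 to 2, but cell 3 has -1 — the interval quality changes while the contour stays the same, which is the hallmark of a tonal sequence.

tonal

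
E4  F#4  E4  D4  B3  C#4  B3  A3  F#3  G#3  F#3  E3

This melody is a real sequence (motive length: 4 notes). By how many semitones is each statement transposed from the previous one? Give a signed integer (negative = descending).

-5

Unit = 4 notes; the statements start on E4, B3, F#3, moving down a 4th each time.
Counting half-steps from E4 to B3: -5.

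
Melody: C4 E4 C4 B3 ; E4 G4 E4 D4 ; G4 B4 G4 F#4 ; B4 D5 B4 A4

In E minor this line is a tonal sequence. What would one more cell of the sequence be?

With a 4-note motive the entries are C4, E4, G4, B4, each up a 3rd from the previous.
So cell 5 is D5 F#5 D5 C5.

D5 F#5 D5 C5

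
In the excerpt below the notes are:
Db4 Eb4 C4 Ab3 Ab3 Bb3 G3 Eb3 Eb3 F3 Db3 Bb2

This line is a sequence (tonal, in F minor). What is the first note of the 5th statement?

Unit = 4 notes; the statements start on Db4, Ab3, Eb3, moving down a 4th each time.
Extending the heads down a 4th: Bb2 → F2.

F2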